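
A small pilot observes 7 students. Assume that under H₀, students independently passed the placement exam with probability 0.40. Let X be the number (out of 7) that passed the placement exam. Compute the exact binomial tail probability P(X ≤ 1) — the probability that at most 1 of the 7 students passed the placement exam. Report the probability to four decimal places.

X ~ Binomial(n=7, p=0.40).
P(X ≤ 1) = C(7,0)·0.40^0·0.60^7 + C(7,1)·0.40^1·0.60^6.
= 0.027994 + 0.130637 = 0.1586.

P = 0.1586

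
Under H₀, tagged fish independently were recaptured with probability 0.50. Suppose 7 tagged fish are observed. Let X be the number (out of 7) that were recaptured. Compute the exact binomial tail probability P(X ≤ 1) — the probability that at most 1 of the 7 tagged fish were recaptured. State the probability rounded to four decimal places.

P = 0.0625

X ~ Binomial(n=7, p=0.50).
P(X ≤ 1) = C(7,0)·0.50^0·0.50^7 + C(7,1)·0.50^1·0.50^6.
= 0.007812 + 0.054688 = 0.0625.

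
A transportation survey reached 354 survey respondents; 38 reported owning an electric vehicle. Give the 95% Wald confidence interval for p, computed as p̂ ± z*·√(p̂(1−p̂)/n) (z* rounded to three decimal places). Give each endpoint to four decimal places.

The sample proportion is 38/354 = 0.10734.
Standard error of p̂: √(0.095822/354) = √0.000270683 = 0.016452.
The 95% critical value is z* = 1.960.
Margin of error: 1.960 × 0.016452 = 0.03225.
So the interval runs from 0.0751 to 0.1396.

(0.0751, 0.1396)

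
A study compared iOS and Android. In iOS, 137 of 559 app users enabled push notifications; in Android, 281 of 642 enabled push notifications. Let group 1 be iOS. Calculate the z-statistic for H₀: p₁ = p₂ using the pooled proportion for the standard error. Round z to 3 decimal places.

z = -6.990

p̂₁ = 137/559 = 0.24508, p̂₂ = 281/642 = 0.43769.
Pooled p̂ = (137+281)/(559+642) = 418/1201 = 0.34804.
Pooled SE = √[0.2269092·0.00334654] ≈ 0.027557.
z = -0.19261/0.027557 = -6.990.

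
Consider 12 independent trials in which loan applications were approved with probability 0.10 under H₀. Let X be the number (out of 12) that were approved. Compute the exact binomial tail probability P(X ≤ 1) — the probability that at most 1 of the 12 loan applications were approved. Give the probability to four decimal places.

X is binomial with n = 12 and p = 0.10.
P(X ≤ 1) = C(12,0)·0.10^0·0.90^12 + C(12,1)·0.10^1·0.90^11.
= 0.282430 + 0.376573 = 0.6590.

P = 0.6590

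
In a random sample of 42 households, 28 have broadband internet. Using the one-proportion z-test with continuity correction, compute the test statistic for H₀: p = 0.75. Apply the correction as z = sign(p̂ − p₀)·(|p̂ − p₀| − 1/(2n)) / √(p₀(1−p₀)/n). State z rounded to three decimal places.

z = -1.069

The sample proportion is 28/42 = 0.66667. p̂ − p₀ = -0.083333.
Continuity correction 1/(2n) = 1/84 = 0.011905.
Corrected numerator: |-0.083333| − 0.011905 = 0.071428.
Under H₀, SE = √(p₀(1−p₀)/n) = √(0.75·0.25/42) = √0.004464286 = 0.066815.
z = −0.071428/0.066815 = -1.069.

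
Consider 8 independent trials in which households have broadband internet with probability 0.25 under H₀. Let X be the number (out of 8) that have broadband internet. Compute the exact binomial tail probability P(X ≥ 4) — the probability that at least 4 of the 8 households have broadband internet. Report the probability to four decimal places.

P = 0.1138

X is binomial with n = 8 and p = 0.25.
P(X ≥ 4) = Σ_{j=4}^{8} C(8,j)·0.25^j·0.75^{8−j}.
= 0.086517 + 0.023071 + 0.003845 + 0.000366 + 0.000015 = 0.1138.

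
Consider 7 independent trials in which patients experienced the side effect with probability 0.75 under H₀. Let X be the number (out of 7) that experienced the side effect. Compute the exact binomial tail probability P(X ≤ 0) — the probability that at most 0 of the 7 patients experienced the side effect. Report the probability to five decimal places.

P = 0.00006

X is binomial with n = 7 and p = 0.75.
P(X ≤ 0) = C(7,0)·0.75^0·0.25^7.
= 0.000061 = 0.00006.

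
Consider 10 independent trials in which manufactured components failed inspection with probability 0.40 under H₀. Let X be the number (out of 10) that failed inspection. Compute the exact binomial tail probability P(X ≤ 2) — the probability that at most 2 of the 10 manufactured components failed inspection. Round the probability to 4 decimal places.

P = 0.1673

X is binomial with n = 10 and p = 0.40.
P(X ≤ 2) = C(10,0)·0.40^0·0.60^10 + C(10,1)·0.40^1·0.60^9 + C(10,2)·0.40^2·0.60^8.
= 0.006047 + 0.040311 + 0.120932 = 0.1673.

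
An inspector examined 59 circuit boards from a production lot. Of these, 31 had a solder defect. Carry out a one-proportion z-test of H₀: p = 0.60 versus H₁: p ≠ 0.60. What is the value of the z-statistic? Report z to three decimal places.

p̂ = 31/59 = 0.52542.
SE₀ = √(0.60·0.40/59) = 0.063779.
Test statistic: z = -0.07458/0.063779 = -1.169.

z = -1.169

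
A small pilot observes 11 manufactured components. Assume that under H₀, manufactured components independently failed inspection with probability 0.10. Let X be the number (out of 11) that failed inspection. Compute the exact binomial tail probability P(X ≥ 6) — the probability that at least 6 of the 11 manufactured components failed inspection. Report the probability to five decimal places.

X ~ Binomial(n=11, p=0.10).
P(X ≥ 6) = Σ_{j=6}^{11} C(11,j)·0.10^j·0.90^{11−j}.
= 0.000273 + 0.000022 + 0.000001 + 0.000000 + 0.000000 + 0.000000 = 0.00030.

P = 0.00030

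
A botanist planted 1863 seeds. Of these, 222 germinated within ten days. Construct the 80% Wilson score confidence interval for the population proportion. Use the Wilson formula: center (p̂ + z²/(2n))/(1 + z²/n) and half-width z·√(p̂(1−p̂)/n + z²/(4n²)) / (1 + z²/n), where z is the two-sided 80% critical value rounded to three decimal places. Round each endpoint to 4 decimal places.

Here p̂ = 222/1863 = 0.11916 and z = 1.282 (z² = 1.643524).
1 + z²/n = 1.000882.
Adjusted center: (0.11916 + z²/(2n))/1.000882 = 0.11950.
Radicand: p̂(1−p̂)/n + z²/(4n²) = 0.000056341 + 0.000000118 = 0.000056459.
Half-width = 1.282·√0.000056459/1.000882 = 0.00962.
CI: 0.11950 ± 0.00962 = (0.1099, 0.1291).

(0.1099, 0.1291)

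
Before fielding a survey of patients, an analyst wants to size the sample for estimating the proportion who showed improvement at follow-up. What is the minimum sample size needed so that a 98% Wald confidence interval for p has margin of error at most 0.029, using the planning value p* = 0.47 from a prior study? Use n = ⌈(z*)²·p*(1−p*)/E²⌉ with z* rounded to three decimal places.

n = 1603

The 98% critical value is z* = 2.326.
p*(1−p*) = 0.47·0.53 = 0.2491.
(z*)²·p*(1−p*)/E² = 5.410276·0.2491/0.000841 = 1602.497.
⌈1602.497⌉ = 1603.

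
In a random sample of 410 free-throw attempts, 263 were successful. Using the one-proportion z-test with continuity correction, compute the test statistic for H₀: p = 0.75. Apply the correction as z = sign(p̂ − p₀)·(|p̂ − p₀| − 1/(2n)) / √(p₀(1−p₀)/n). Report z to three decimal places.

z = -5.018

Sample proportion p̂ = 263/410 = 0.64146. p̂ − p₀ = -0.108537.
Continuity correction 1/(2n) = 1/820 = 0.001220.
Corrected numerator: |-0.108537| − 0.001220 = 0.107317.
Under H₀, SE = √(p₀(1−p₀)/n) = √(0.75·0.25/410) = √0.000457317 = 0.021385.
z = (−)0.107317/0.021385 = -5.018.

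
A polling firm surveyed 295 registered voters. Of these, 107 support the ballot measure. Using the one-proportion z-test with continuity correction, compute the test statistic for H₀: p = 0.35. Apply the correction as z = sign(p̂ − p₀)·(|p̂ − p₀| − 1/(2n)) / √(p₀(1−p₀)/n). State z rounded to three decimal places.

The sample proportion is 107/295 = 0.36271. p̂ − p₀ = 0.012712.
1/(2n) = 0.001695.
Corrected numerator: |0.012712| − 0.001695 = 0.011017.
Under H₀, SE = √(p₀(1−p₀)/n) = √(0.35·0.65/295) = √0.000771186 = 0.027770.
z = +0.011017/0.027770 = 0.397.

z = 0.397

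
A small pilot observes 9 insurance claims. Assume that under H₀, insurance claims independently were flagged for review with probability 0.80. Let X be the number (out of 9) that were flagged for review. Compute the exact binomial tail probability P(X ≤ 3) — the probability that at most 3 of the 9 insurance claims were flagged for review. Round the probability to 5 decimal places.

X ~ Binomial(n=9, p=0.80).
P(X ≤ 3) = C(9,0)·0.80^0·0.20^9 + C(9,1)·0.80^1·0.20^8 + C(9,2)·0.80^2·0.20^7 + C(9,3)·0.80^3·0.20^6.
= 0.000001 + 0.000018 + 0.000295 + 0.002753 = 0.00307.

P = 0.00307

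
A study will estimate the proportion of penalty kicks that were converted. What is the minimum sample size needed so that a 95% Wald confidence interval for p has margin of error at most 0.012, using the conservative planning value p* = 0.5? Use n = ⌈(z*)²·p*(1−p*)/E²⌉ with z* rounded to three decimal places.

n = 6670

For 95% confidence, z* = 1.960.
p*(1−p*) = 0.50·0.50 = 0.2500.
Required n before rounding: 3.841600 × 0.2500 / 0.012² = 6669.444.
Rounding up, n = 6670.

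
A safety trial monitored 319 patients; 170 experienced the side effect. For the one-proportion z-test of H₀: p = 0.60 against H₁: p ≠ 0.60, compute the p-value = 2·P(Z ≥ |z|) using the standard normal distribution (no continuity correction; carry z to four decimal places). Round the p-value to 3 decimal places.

With x = 170 successes in n = 319, p̂ = 0.53292.
Null standard error: √(0.60·0.40/319) = √0.000752351 = 0.027429.
Test statistic (full precision, shown to 4 dp): z = (170/319 − 0.60)/SE₀ ≈ -2.4458.
From the standard normal, 2·P(Z ≥ |z|) = 0.014.

p-value = 0.014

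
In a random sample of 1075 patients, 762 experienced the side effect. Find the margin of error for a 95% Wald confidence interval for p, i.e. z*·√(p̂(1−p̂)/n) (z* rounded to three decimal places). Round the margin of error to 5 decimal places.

p̂ = 762/1075 = 0.70884.
Standard error of p̂: √(0.206387/1075) = √0.000191988 = 0.013856.
For 95% confidence, z* = 1.960.
So ME = 0.02716.

ME = 0.02716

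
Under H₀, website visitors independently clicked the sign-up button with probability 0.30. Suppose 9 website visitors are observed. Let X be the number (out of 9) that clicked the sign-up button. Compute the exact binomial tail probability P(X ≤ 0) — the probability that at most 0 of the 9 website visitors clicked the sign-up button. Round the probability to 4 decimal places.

X ~ Binomial(n=9, p=0.30).
P(X ≤ 0) = C(9,0)·0.30^0·0.70^9.
= 0.040354 = 0.0404.

P = 0.0404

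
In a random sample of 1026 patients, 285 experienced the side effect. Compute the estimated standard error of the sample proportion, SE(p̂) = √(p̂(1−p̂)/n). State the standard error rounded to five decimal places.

The sample proportion is 285/1026 = 0.27778.
p̂(1−p̂) = 0.27778·0.72222 = 0.200618.
Dividing by n and taking the root: √0.000195534 = 0.01398.

SE = 0.01398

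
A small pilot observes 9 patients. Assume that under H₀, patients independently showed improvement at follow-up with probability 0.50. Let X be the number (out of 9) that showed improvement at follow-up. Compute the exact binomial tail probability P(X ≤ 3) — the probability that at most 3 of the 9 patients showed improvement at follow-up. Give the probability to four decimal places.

X ~ Binomial(n=9, p=0.50).
P(X ≤ 3) = C(9,0)·0.50^0·0.50^9 + C(9,1)·0.50^1·0.50^8 + C(9,2)·0.50^2·0.50^7 + C(9,3)·0.50^3·0.50^6.
= 0.001953 + 0.017578 + 0.070312 + 0.164062 = 0.2539.

P = 0.2539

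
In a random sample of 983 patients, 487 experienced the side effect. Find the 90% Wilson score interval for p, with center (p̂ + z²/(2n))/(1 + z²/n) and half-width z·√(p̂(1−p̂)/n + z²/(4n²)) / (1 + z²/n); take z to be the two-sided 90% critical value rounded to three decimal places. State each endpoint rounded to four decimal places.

(0.4692, 0.5216)

Here p̂ = 487/983 = 0.49542 and z = 1.645 (z² = 2.706025).
Denominator 1 + z²/n = 1 + 2.706025/983 = 1.002753.
Adjusted center: (0.49542 + z²/(2n))/1.002753 = 0.49543.
Radicand: p̂(1−p̂)/n + z²/(4n²) = 0.000254302 + 0.000000700 = 0.000255002.
Half-width = 1.645·√0.000255002/1.002753 = 0.02620.
CI: 0.49543 ± 0.02620 = (0.4692, 0.5216).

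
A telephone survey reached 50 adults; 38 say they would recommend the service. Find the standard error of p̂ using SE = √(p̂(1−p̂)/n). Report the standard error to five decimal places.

SE = 0.06040

Sample proportion p̂ = 38/50 = 0.76000.
p̂(1−p̂) = 0.182400.
Dividing by n and taking the root: √0.003648000 = 0.06040.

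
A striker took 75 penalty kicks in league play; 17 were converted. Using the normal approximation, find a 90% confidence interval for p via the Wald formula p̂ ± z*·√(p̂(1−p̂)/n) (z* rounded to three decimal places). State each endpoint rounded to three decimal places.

The sample proportion is 17/75 = 0.22667.
SE = √(p̂(1−p̂)/n) = √(0.175289/75) = 0.048344.
z* = 1.645 at the 90% level.
Margin of error: 1.645 × 0.048344 = 0.07953.
So the interval runs from 0.147 to 0.306.

(0.147, 0.306)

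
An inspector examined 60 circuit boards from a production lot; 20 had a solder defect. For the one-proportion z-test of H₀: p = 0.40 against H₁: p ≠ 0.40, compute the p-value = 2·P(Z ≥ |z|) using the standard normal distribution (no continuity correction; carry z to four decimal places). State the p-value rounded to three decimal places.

Sample proportion p̂ = 20/60 = 0.33333.
SE₀ = √(0.40·0.60/60) = 0.063246.
Test statistic (full precision, shown to 4 dp): z = (20/60 − 0.40)/SE₀ ≈ -1.0541.
From the standard normal, 2·P(Z ≥ |z|) = 0.292.

p-value = 0.292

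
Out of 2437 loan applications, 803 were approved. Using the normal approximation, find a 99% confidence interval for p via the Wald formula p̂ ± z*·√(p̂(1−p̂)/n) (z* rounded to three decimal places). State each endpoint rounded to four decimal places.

(0.3050, 0.3540)

With x = 803 successes in n = 2437, p̂ = 0.32950.
SE(p̂) = √(0.32950·0.67050/2437) = 0.009521.
For 99% confidence, z* = 2.576.
Margin = 2.576·0.009521 = 0.02453.
CI: 0.32950 ± 0.02453 = (0.3050, 0.3540).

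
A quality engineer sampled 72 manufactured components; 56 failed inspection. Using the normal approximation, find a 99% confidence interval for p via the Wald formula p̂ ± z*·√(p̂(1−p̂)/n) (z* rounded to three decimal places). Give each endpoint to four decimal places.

(0.6516, 0.9040)

Sample proportion p̂ = 56/72 = 0.77778.
SE = √(p̂(1−p̂)/n) = √(0.172840/72) = 0.048995.
z* = 2.576 at the 99% level.
Margin = 2.576·0.048995 = 0.12621.
CI: 0.77778 ± 0.12621 = (0.6516, 0.9040).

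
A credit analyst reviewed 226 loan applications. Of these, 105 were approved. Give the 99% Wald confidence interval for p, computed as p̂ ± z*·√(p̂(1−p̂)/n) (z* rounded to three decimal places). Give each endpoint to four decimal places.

(0.3791, 0.5501)

p̂ = 105/226 = 0.46460.
SE(p̂) = √(0.46460·0.53540/226) = 0.033176.
The 99% critical value is z* = 2.576.
Margin of error: 2.576 × 0.033176 = 0.08546.
CI: 0.46460 ± 0.08546 = (0.3791, 0.5501).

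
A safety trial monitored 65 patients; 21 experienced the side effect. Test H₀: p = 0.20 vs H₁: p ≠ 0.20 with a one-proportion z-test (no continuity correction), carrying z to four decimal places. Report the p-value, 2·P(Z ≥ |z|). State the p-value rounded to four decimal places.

p-value = 0.0131

p̂ = 21/65 = 0.32308.
Under H₀, SE = √(p₀(1−p₀)/n) = √(0.20·0.80/65) = √0.002461538 = 0.049614.
Test statistic (full precision, shown to 4 dp): z = (21/65 − 0.20)/SE₀ ≈ 2.4807.
From the standard normal, 2·P(Z ≥ |z|) = 0.0131.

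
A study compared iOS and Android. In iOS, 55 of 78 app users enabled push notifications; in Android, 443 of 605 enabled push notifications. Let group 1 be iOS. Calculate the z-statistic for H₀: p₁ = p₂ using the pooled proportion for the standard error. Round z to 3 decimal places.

p̂₁ = 55/78 = 0.70513, p̂₂ = 443/605 = 0.73223.
Pooling: p̂ = 498/683 = 0.72914.
SE = √[p̂(1−p̂)(1/n₁+1/n₂)] = √[0.72914·0.27086·(1/78+1/605)] ≈ 0.053464.
z = (p̂₁ − p̂₂)/SE = (0.70513 − 0.73223)/0.053464 = -0.02710/0.053464 = -0.507.

z = -0.507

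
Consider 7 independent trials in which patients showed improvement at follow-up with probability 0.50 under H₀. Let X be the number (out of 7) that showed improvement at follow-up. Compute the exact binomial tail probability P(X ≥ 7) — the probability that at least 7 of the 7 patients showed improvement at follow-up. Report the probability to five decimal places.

X ~ Binomial(n=7, p=0.50).
P(X ≥ 7) = C(7,7)·0.50^7·0.50^0.
= 0.007812 = 0.00781.

P = 0.00781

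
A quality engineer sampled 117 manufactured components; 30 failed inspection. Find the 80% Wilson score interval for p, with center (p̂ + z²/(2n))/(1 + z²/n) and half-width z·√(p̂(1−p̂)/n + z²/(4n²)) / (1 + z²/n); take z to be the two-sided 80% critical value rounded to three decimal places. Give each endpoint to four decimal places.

(0.2083, 0.3113)

Here p̂ = 30/117 = 0.25641 and z = 1.282 (z² = 1.643524).
Denominator 1 + z²/n = 1 + 1.643524/117 = 1.014047.
Center = (0.25641 + 0.007024)/1.014047 = 0.25978.
Radicand: p̂(1−p̂)/n + z²/(4n²) = 0.001629607 + 0.000030015 = 0.001659622.
Half-width = 1.282·√0.001659622/1.014047 = 0.05150.
Interval: 0.25978 ± 0.05150 → (0.2083, 0.3113).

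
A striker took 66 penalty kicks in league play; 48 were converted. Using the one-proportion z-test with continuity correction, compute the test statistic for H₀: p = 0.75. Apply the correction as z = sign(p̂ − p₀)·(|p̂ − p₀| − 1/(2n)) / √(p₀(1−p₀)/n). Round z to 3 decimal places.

p̂ = 48/66 = 0.72727. p̂ − p₀ = -0.022727.
Continuity correction 1/(2n) = 1/132 = 0.007576.
Corrected numerator: |-0.022727| − 0.007576 = 0.015151.
Null standard error: √(0.75·0.25/66) = √0.002840909 = 0.053300.
z = (−)0.015151/0.053300 = -0.284.

z = -0.284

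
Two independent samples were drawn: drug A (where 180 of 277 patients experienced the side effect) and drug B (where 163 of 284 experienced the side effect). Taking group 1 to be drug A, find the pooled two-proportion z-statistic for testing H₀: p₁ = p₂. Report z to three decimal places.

z = 1.843

p̂₁ = 180/277 = 0.64982, p̂₂ = 163/284 = 0.57394.
Pooling: p̂ = 343/561 = 0.61141.
SE = √[p̂(1−p̂)(1/n₁+1/n₂)] = √[0.61141·0.38859·(1/277+1/284)] ≈ 0.041162.
z = (p̂₁ − p̂₂)/SE = (0.64982 − 0.57394)/0.041162 = 0.07588/0.041162 = 1.843.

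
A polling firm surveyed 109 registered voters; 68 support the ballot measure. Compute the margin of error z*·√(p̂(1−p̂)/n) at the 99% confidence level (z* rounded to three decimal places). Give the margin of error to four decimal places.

p̂ = 68/109 = 0.62385.
SE(p̂) = √(0.62385·0.37615/109) = 0.046399.
The 99% critical value is z* = 2.576.
ME = 2.576·0.046399 = 0.1195.

ME = 0.1195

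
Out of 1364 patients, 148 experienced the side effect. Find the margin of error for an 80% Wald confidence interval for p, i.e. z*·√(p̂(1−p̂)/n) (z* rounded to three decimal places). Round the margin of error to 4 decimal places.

With x = 148 successes in n = 1364, p̂ = 0.10850.
SE = √(p̂(1−p̂)/n) = √(0.096731/1364) = 0.008421.
The 80% critical value is z* = 1.282.
So ME = 0.0108.

ME = 0.0108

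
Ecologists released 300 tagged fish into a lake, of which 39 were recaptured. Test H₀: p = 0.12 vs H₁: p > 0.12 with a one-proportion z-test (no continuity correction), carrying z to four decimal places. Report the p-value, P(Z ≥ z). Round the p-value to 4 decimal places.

With x = 39 successes in n = 300, p̂ = 0.13000.
Under H₀, SE = √(p₀(1−p₀)/n) = √(0.12·0.88/300) = √0.000352000 = 0.018762.
Test statistic (full precision, shown to 4 dp): z = (39/300 − 0.12)/SE₀ ≈ 0.5330.
p-value = P(Z ≥ z) with z = 0.5330 → 0.2970.

p-value = 0.2970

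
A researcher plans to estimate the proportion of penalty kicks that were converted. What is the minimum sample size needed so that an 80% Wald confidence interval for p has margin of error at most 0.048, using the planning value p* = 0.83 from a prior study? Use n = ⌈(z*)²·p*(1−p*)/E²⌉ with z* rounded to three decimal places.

For 80% confidence, z* = 1.282.
p*(1−p*) = 0.83·0.17 = 0.1411.
(z*)²·p*(1−p*)/E² = 1.643524·0.1411/0.002304 = 100.652.
⌈100.652⌉ = 101.

n = 101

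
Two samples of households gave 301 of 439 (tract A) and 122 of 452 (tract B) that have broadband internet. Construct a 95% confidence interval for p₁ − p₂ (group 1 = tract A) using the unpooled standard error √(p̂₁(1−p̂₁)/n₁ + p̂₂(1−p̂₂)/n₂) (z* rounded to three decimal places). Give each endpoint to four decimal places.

(0.3561, 0.4754)

p̂₁ = 301/439 = 0.68565, p̂₂ = 122/452 = 0.26991; p̂₁ − p̂₂ = 0.41574.
SE = √(0.000490967 + 0.000435972) = √0.000926939 = 0.030446.
The 95% critical value is z* = 1.960. Margin of error = 0.05967.
CI: 0.41574 ± 0.05967 = (0.3561, 0.4754).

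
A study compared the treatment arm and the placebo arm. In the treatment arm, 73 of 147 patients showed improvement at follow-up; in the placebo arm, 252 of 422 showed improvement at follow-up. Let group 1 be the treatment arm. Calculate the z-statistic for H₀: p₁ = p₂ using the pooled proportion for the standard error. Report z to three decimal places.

Sample proportions: p̂₁ = 73/147 = 0.49660 and p̂₂ = 252/422 = 0.59716.
Pooling: p̂ = 325/569 = 0.57118.
Pooled SE = √[0.2449338·0.00917239] ≈ 0.047399.
z = -0.10056/0.047399 = -2.122.

z = -2.122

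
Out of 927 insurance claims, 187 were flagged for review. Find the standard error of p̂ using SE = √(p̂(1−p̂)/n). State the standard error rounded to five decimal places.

SE = 0.01318

Sample proportion p̂ = 187/927 = 0.20173.
p̂(1−p̂) = 0.161035.
Dividing by n and taking the root: √0.000173716 = 0.01318.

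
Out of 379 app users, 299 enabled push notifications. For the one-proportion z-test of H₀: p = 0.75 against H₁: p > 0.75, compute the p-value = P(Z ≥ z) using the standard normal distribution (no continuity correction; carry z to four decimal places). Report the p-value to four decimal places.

The sample proportion is 299/379 = 0.78892.
Under H₀, SE = √(p₀(1−p₀)/n) = √(0.75·0.25/379) = √0.000494723 = 0.022242.
Test statistic (full precision, shown to 4 dp): z = (299/379 − 0.75)/SE₀ ≈ 1.7497.
From the standard normal, P(Z ≥ z) = 0.0401.

p-value = 0.0401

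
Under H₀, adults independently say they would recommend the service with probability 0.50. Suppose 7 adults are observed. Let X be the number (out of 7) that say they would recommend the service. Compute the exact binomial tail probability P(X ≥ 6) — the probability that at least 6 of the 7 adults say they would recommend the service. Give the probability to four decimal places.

P = 0.0625

X is binomial with n = 7 and p = 0.50.
P(X ≥ 6) = C(7,6)·0.50^6·0.50^1 + C(7,7)·0.50^7·0.50^0.
= 0.054688 + 0.007812 = 0.0625.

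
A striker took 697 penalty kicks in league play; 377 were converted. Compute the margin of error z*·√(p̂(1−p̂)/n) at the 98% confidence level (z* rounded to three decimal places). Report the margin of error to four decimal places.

ME = 0.0439

Sample proportion p̂ = 377/697 = 0.54089.
SE = √(p̂(1−p̂)/n) = √(0.248328/697) = 0.018875.
z* = 2.326 at the 98% level.
ME = 2.326·0.018875 = 0.0439.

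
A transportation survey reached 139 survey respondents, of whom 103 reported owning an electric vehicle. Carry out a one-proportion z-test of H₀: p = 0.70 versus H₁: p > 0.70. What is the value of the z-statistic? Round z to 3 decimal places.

p̂ = 103/139 = 0.74101.
Under H₀, SE = √(p₀(1−p₀)/n) = √(0.70·0.30/139) = √0.001510791 = 0.038869.
z = (0.74101 − 0.70)/0.038869 = 0.04101/0.038869 = 1.055.

z = 1.055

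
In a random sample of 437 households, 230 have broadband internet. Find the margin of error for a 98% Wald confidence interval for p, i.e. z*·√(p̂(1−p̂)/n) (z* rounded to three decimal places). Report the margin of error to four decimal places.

The sample proportion is 230/437 = 0.52632.
SE(p̂) = √(0.52632·0.47368/437) = 0.023885.
For 98% confidence, z* = 2.326.
Margin of error = z*·SE = 2.326 × 0.023885 = 0.0556.

ME = 0.0556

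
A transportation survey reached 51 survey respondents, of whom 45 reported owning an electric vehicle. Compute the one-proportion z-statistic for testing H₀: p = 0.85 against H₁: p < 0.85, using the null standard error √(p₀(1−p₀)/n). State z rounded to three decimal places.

With x = 45 successes in n = 51, p̂ = 0.88235.
Under H₀, SE = √(p₀(1−p₀)/n) = √(0.85·0.15/51) = √0.002500000 = 0.050000.
z = (0.88235 − 0.85)/0.050000 = 0.03235/0.050000 = 0.647.

z = 0.647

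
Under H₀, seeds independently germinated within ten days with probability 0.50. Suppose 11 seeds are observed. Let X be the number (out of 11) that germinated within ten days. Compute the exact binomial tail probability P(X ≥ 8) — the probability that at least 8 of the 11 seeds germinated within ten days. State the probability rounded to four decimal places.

X ~ Binomial(n=11, p=0.50).
P(X ≥ 8) = C(11,8)·0.50^8·0.50^3 + C(11,9)·0.50^9·0.50^2 + C(11,10)·0.50^10·0.50^1 + C(11,11)·0.50^11·0.50^0.
= 0.080566 + 0.026855 + 0.005371 + 0.000488 = 0.1133.

P = 0.1133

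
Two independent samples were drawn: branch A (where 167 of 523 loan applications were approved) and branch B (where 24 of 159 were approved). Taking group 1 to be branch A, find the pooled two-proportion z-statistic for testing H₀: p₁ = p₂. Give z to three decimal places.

z = 4.140

Sample proportions: p̂₁ = 167/523 = 0.31931 and p̂₂ = 24/159 = 0.15094.
Pooled p̂ = (167+24)/(523+159) = 191/682 = 0.28006.
SE = √[p̂(1−p̂)(1/n₁+1/n₂)] = √[0.28006·0.71994·(1/523+1/159)] ≈ 0.040665.
z = 0.16837/0.040665 = 4.140.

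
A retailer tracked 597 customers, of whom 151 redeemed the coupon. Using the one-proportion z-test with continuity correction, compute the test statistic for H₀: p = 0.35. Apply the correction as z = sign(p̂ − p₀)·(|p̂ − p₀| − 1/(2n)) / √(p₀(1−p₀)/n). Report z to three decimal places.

z = -4.930

The sample proportion is 151/597 = 0.25293. p̂ − p₀ = -0.097069.
Continuity correction 1/(2n) = 1/1194 = 0.000838.
Corrected numerator: |-0.097069| − 0.000838 = 0.096231.
SE₀ = √(0.35·0.65/597) = 0.019521.
z = (−)0.096231/0.019521 = -4.930.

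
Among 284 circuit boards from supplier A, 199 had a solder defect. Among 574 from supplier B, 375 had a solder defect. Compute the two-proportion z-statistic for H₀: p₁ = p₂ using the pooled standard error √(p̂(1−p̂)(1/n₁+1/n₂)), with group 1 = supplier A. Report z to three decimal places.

p̂₁ = 199/284 = 0.70070, p̂₂ = 375/574 = 0.65331.
Pooled p̂ = (199+375)/(284+574) = 574/858 = 0.66900.
SE = √[p̂(1−p̂)(1/n₁+1/n₂)] = √[0.66900·0.33100·(1/284+1/574)] ≈ 0.034139.
z = 0.04739/0.034139 = 1.388.

z = 1.388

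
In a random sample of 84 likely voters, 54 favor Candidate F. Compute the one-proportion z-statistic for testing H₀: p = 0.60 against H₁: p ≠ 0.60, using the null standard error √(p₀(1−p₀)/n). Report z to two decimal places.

z = 0.80

p̂ = 54/84 = 0.64286.
SE₀ = √(0.60·0.40/84) = 0.053452.
z = (0.64286 − 0.60)/0.053452 = 0.04286/0.053452 = 0.80.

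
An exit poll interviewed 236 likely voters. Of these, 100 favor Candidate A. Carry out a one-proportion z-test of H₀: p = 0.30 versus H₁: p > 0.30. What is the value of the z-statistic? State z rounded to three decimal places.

z = 4.148

With x = 100 successes in n = 236, p̂ = 0.42373.
Null standard error: √(0.30·0.70/236) = √0.000889831 = 0.029830.
z = (0.42373 − 0.30)/0.029830 = 0.12373/0.029830 = 4.148.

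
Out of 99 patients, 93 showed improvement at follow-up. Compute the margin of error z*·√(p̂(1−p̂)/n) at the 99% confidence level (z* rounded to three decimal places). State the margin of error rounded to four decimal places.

ME = 0.0618

p̂ = 93/99 = 0.93939.
Standard error of p̂: √(0.056933/99) = √0.000575080 = 0.023981.
z* = 2.576 at the 99% level.
So ME = 0.0618.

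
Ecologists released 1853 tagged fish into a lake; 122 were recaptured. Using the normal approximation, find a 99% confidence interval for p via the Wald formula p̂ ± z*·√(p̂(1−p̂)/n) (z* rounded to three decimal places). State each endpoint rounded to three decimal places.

(0.051, 0.081)

Sample proportion p̂ = 122/1853 = 0.06584.
SE = √(p̂(1−p̂)/n) = √(0.061504/1853) = 0.005761.
z* = 2.576 at the 99% level.
Margin of error: 2.576 × 0.005761 = 0.01484.
CI: 0.06584 ± 0.01484 = (0.051, 0.081).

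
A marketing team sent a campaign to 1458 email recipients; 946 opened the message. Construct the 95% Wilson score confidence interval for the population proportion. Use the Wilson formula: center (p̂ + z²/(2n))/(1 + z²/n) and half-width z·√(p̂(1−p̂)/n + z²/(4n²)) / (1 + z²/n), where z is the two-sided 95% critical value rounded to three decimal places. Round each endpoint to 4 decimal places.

Here p̂ = 946/1458 = 0.64883 and z = 1.960 (z² = 3.841600).
Denominator 1 + z²/n = 1 + 3.841600/1458 = 1.002635.
Center = (0.64883 + 0.001317)/1.002635 = 0.64844.
Radicand: p̂(1−p̂)/n + z²/(4n²) = 0.000156275 + 0.000000452 = 0.000156727.
Half-width = z·√(radicand)/denom = 1.960·0.012519/1.002635 = 0.02447.
Interval: 0.64844 ± 0.02447 → (0.6240, 0.6729).

(0.6240, 0.6729)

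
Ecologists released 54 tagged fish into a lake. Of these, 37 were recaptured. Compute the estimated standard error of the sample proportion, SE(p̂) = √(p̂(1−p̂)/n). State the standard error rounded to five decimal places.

SE = 0.06320

p̂ = 37/54 = 0.68519.
p̂(1−p̂) = 0.215705.
SE = √(0.215705/54) = √0.003994537 = 0.06320.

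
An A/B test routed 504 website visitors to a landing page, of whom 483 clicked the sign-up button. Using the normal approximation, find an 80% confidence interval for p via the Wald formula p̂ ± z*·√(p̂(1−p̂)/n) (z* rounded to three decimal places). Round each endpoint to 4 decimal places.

(0.9469, 0.9697)

With x = 483 successes in n = 504, p̂ = 0.95833.
Standard error of p̂: √(0.039931/504) = √0.000079227 = 0.008901.
For 80% confidence, z* = 1.282.
Margin of error: 1.282 × 0.008901 = 0.01141.
So the interval runs from 0.9469 to 0.9697.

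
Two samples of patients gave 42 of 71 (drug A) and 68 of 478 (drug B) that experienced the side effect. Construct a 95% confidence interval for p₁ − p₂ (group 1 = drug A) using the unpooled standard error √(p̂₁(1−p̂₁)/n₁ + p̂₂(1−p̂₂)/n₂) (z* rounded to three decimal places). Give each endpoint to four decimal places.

(0.3307, 0.5678)

p̂₁ = 0.59155, p̂₂ = 0.14226, so the observed difference is 0.44929.
Unpooled SE = √(p̂₁(1−p̂₁)/n₁ + p̂₂(1−p̂₂)/n₂) = √(0.003403081 + 0.000255275) = 0.060484.
z* = 1.960 at the 95% level. Margin of error = 0.11855.
Interval: 0.44929 ± 0.11855 → (0.3307, 0.5678).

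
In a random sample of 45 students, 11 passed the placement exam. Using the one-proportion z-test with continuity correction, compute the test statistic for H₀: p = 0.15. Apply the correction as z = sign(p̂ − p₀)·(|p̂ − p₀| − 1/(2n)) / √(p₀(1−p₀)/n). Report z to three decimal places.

Sample proportion p̂ = 11/45 = 0.24444. p̂ − p₀ = 0.094444.
Continuity correction 1/(2n) = 1/90 = 0.011111.
Corrected numerator: |0.094444| − 0.011111 = 0.083333.
Under H₀, SE = √(p₀(1−p₀)/n) = √(0.15·0.85/45) = √0.002833333 = 0.053229.
z = +0.083333/0.053229 = 1.566.

z = 1.566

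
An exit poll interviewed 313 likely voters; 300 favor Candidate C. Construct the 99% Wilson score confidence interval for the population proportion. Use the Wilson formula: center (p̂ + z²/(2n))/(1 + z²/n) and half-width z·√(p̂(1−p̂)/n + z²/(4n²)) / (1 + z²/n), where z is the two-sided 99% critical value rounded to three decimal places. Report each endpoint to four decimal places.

Here p̂ = 300/313 = 0.95847 and z = 2.576 (z² = 6.635776).
1 + z²/n = 1.021201.
Center = (0.95847 + 0.010600)/1.021201 = 0.94895.
Radicand: p̂(1−p̂)/n + z²/(4n²) = 0.000127184 + 0.000016933 = 0.000144117.
Half-width = z·√(radicand)/denom = 2.576·0.012005/1.021201 = 0.03028.
So the interval runs from 0.9187 to 0.9792.

(0.9187, 0.9792)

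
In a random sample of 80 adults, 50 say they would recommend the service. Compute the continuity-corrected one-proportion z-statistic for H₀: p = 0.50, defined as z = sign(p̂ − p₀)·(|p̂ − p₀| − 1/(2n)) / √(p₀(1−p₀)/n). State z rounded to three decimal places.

p̂ = 50/80 = 0.62500. p̂ − p₀ = 0.125000.
Continuity correction 1/(2n) = 1/160 = 0.006250.
Corrected numerator: |0.125000| − 0.006250 = 0.118750.
SE₀ = √(0.50·0.50/80) = 0.055902.
z = (+)0.118750/0.055902 = 2.124.

z = 2.124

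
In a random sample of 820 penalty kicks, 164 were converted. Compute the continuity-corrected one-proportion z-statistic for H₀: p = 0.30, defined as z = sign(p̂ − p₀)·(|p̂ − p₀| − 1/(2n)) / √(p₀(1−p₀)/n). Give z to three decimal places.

The sample proportion is 164/820 = 0.20000. p̂ − p₀ = -0.100000.
Continuity correction 1/(2n) = 1/1640 = 0.000610.
Corrected numerator: |-0.100000| − 0.000610 = 0.099390.
SE₀ = √(0.30·0.70/820) = 0.016003.
z = (−)0.099390/0.016003 = -6.211.

z = -6.211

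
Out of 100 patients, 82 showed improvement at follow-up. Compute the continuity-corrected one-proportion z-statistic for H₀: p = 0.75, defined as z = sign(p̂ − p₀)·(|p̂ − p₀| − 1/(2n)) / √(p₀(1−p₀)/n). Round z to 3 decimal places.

z = 1.501

The sample proportion is 82/100 = 0.82000. p̂ − p₀ = 0.070000.
1/(2n) = 0.005000.
Corrected numerator: |0.070000| − 0.005000 = 0.065000.
SE₀ = √(0.75·0.25/100) = 0.043301.
z = +0.065000/0.043301 = 1.501.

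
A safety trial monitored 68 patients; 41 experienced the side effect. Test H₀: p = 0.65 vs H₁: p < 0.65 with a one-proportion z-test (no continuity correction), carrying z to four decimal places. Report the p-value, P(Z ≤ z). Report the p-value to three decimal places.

The sample proportion is 41/68 = 0.60294.
SE₀ = √(0.65·0.35/68) = 0.057841.
Test statistic (full precision, shown to 4 dp): z = (41/68 − 0.65)/SE₀ ≈ -0.8136.
p-value = P(Z ≤ z) with z = -0.8136 → 0.208.

p-value = 0.208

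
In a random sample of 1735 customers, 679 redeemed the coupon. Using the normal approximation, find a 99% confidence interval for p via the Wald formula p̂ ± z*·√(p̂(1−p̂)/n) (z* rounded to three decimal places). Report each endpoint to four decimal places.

(0.3612, 0.4215)

p̂ = 679/1735 = 0.39135.
SE(p̂) = √(0.39135·0.60865/1735) = 0.011717.
The 99% critical value is z* = 2.576.
Margin of error: 2.576 × 0.011717 = 0.03018.
Interval: 0.39135 ± 0.03018 → (0.3612, 0.4215).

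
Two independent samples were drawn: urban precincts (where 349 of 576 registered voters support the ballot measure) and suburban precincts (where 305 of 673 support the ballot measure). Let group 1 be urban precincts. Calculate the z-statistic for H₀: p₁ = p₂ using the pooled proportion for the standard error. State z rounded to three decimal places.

Sample proportions: p̂₁ = 349/576 = 0.60590 and p̂₂ = 305/673 = 0.45319.
Pooling: p̂ = 654/1249 = 0.52362.
Pooled SE = √[0.2494421·0.00322200] ≈ 0.028350.
z = (p̂₁ − p̂₂)/SE = (0.60590 − 0.45319)/0.028350 = 0.15271/0.028350 = 5.387.

z = 5.387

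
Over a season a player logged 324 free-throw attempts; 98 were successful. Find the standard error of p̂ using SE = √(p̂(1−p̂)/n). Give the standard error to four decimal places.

SE = 0.0255

p̂ = 98/324 = 0.30247.
p̂(1−p̂) = 0.30247·0.69753 = 0.210982.
Dividing by n and taking the root: √0.000651179 = 0.0255.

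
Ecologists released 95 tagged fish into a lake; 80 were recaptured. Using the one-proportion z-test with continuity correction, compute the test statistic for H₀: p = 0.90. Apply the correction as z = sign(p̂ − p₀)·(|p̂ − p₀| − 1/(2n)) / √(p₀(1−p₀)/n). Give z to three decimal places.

Sample proportion p̂ = 80/95 = 0.84211. p̂ − p₀ = -0.057895.
1/(2n) = 0.005263.
Corrected numerator: |-0.057895| − 0.005263 = 0.052632.
Null standard error: √(0.90·0.10/95) = √0.000947368 = 0.030779.
z = (−)0.052632/0.030779 = -1.710.

z = -1.710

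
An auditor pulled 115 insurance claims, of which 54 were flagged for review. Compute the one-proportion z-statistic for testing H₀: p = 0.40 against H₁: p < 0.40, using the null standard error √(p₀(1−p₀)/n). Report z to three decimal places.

The sample proportion is 54/115 = 0.46957.
SE₀ = √(0.40·0.60/115) = 0.045683.
Test statistic: z = 0.06957/0.045683 = 1.523.

z = 1.523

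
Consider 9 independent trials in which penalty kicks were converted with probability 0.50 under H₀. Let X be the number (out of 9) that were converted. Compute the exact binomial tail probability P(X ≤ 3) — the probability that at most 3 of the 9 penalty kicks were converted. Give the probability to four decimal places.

P = 0.2539

X ~ Binomial(n=9, p=0.50).
P(X ≤ 3) = C(9,0)·0.50^0·0.50^9 + C(9,1)·0.50^1·0.50^8 + C(9,2)·0.50^2·0.50^7 + C(9,3)·0.50^3·0.50^6.
= 0.001953 + 0.017578 + 0.070312 + 0.164062 = 0.2539.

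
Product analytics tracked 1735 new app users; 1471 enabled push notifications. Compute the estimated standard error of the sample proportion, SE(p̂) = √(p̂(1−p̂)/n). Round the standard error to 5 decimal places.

Sample proportion p̂ = 1471/1735 = 0.84784.
p̂(1−p̂) = 0.84784·0.15216 = 0.129007.
SE = √(0.129007/1735) = 0.00862.

SE = 0.00862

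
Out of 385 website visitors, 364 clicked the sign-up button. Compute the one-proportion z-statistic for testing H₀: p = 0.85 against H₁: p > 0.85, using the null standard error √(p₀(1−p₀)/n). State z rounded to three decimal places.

p̂ = 364/385 = 0.94545.
SE₀ = √(0.85·0.15/385) = 0.018198.
z = (0.94545 − 0.85)/0.018198 = 0.09545/0.018198 = 5.245.

z = 5.245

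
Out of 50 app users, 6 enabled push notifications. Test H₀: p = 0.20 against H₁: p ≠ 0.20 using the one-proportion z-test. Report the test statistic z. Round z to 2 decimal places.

p̂ = 6/50 = 0.12000.
Under H₀, SE = √(p₀(1−p₀)/n) = √(0.20·0.80/50) = √0.003200000 = 0.056569.
z = (0.12000 − 0.20)/0.056569 = -0.08000/0.056569 = -1.41.

z = -1.41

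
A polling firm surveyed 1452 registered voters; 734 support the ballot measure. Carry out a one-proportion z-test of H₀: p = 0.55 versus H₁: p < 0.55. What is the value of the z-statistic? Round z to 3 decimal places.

z = -3.408

With x = 734 successes in n = 1452, p̂ = 0.50551.
Under H₀, SE = √(p₀(1−p₀)/n) = √(0.55·0.45/1452) = √0.000170455 = 0.013056.
z = (p̂ − p₀)/SE = (0.50551 − 0.55)/0.013056 = -3.408.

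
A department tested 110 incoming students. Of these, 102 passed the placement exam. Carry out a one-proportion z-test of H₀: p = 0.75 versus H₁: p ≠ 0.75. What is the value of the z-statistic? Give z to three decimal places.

z = 4.294

p̂ = 102/110 = 0.92727.
Under H₀, SE = √(p₀(1−p₀)/n) = √(0.75·0.25/110) = √0.001704545 = 0.041286.
z = (0.92727 − 0.75)/0.041286 = 0.17727/0.041286 = 4.294.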